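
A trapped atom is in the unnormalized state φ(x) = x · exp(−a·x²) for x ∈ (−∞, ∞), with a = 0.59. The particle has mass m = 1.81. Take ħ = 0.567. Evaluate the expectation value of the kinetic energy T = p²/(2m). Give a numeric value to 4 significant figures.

0.1572

T = −(ħ²/2m) d²/dx², so ⟨T⟩ = −(ħ²/2m) ∫ φ*·φ'' dx / ∫|φ|² dx; with m = 1.81.
Expand each integrand as polynomial × e^(−2ax²) and use ∫x^(2j)·e^(−2ax²) dx = (2j−1)!!/(4a)^j · √(π/(2a)), odd powers → 0; here √(π/(2a)) = 1.6317. Differentiate with the product rule, d/dx e^(−ax²) = −2ax·e^(−ax²).
State is unnormalized: ∫|φ|² dx = 0.69139, and ∫φ*·(−ħ²/2m · φ'') dx = 0.10868, so ⟨T⟩ = 0.10868 / 0.69139.
⟨T⟩ = 0.15719.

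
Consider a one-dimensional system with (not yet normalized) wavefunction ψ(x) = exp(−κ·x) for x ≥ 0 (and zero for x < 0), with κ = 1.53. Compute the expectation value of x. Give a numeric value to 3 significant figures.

⟨x⟩ = ∫ x·|ψ|² dx / ∫|ψ|² dx (integrals over the domain).
Every integrand reduces to terms xʲ·e^(−2κx) on [0, ∞); use ∫₀^∞ xʲ·e^(−2κx) dx = j!/(2κ)^(j+1).
State is unnormalized: ∫|ψ|² dx = 0.32680, and ∫ψ*·x·ψ dx = 0.10680, so ⟨x⟩ = 0.10680 / 0.32680.
⟨x⟩ = 0.32680.

0.327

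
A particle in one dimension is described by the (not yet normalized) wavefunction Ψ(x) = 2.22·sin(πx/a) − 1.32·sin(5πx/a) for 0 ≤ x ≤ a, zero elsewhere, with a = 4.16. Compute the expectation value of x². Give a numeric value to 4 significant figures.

5.005

⟨x²⟩ = ∫ x²·|Ψ|² dx / ∫|Ψ|² dx (integrals over the domain).
On 0 ≤ x ≤ a (j ≠ l): ∫sin²(jπx/a) dx = a/2, ∫sin(jπx/a)·sin(lπx/a) dx = 0; diagonal moments ∫x·sin²(jπx/a) dx = a²/4, ∫x²·sin²(jπx/a) dx = a³·(1/6 − 1/(4j²π²)); cross terms ∫x·sin(jπx/a)·sin(lπx/a) dx = 0 for j + l even and −4jla²/(π²(j² − l²)²) for j + l odd, ∫x²·sin(jπx/a)·sin(lπx/a) dx = (−1)^(j+l)·4jla³/(π²(j² − l²)²); higher powers the same way via product-to-sum and parts.
State is unnormalized: ∫|Ψ|² dx = 13.875, and ∫Ψ*·x²·Ψ dx = 69.441, so ⟨x²⟩ = 69.441 / 13.875.
⟨x²⟩ = 5.0047.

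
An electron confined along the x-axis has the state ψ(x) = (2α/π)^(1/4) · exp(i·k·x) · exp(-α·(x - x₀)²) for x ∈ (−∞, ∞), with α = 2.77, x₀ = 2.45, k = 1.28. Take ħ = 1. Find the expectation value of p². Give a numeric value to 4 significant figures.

4.408

p² ψ = −ħ² d²ψ/dx²; ⟨p²⟩ = −ħ² ∫ ψ*·ψ'' dx.
Gaussian moments (u = x − x₀): ∫u^(2j)·e^(−2αu²) du = (2j−1)!!/(4α)^j · √(π/(2α)), odd powers integrate to 0; here √(π/(2α)) = 0.75304. Derivatives: ψ′ = (ik − 2αu)·ψ, ψ″ = ((ik − 2αu)² − 2α)·ψ; the odd-in-u pieces drop out.
⟨p²⟩ = 4.4084.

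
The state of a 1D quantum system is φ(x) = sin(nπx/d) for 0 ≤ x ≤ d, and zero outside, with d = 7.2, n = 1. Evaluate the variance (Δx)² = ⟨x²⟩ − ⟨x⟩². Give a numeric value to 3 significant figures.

1.69

Compute ⟨x⟩ and ⟨x²⟩ separately, then (Δx)² = ⟨x²⟩ − ⟨x⟩².
With sin²θ = (1 − cos2θ)/2 on 0 ≤ x ≤ d: ∫sin²(nπx/d) dx = d/2, ∫x·sin²(nπx/d) dx = d²/4, ∫x²·sin²(nπx/d) dx = d³·(1/6 − 1/(4n²π²)); higher powers xᵏ the same way, integrating xᵏ·cos(2nπx/d) by parts.
Normalization: ∫|φ|² dx = 3.6000.
⟨x⟩ = 3.6000 and ⟨x²⟩ = 14.654.
(Δx)² = 14.654 − (3.6000)² = 1.6938.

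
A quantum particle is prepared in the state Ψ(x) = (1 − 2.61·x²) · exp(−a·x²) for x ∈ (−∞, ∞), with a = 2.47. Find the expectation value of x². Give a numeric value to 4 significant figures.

⟨x²⟩ = ∫ x²·|Ψ|² dx / ∫|Ψ|² dx (integrals over the domain).
Expand each integrand as polynomial × e^(−2ax²) and use ∫x^(2j)·e^(−2ax²) dx = (2j−1)!!/(4a)^j · √(π/(2a)), odd powers → 0; here √(π/(2a)) = 0.79746.
State is unnormalized: ∫|Ψ|² dx = 0.54309, and ∫Ψ*·x²·Ψ dx = 0.037272, so ⟨x²⟩ = 0.037272 / 0.54309.
⟨x²⟩ = 0.068629.

0.06863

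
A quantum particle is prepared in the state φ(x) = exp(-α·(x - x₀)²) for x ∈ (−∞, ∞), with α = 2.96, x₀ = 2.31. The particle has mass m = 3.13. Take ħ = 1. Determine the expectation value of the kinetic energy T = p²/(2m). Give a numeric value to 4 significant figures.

0.4728

T = −(ħ²/2m) d²/dx², so ⟨T⟩ = −(ħ²/2m) ∫ φ*·φ'' dx / ∫|φ|² dx; with m = 3.13.
Gaussian moments (u = x − x₀): ∫u^(2j)·e^(−2αu²) du = (2j−1)!!/(4α)^j · √(π/(2α)), odd powers integrate to 0; here √(π/(2α)) = 0.72847. Derivatives: d/dx e^(−αu²) = −2αu·e^(−αu²), d²/dx² e^(−αu²) = (4α²u² − 2α)·e^(−αu²).
State is unnormalized: ∫|φ|² dx = 0.72847, and ∫φ*·(−ħ²/2m · φ'') dx = 0.34445, so ⟨T⟩ = 0.34445 / 0.72847.
⟨T⟩ = 0.47284.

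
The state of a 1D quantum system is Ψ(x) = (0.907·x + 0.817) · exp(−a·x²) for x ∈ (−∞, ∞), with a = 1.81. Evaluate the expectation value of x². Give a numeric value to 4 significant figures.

⟨x²⟩ = ∫ x²·|Ψ|² dx / ∫|Ψ|² dx (integrals over the domain).
Expand each integrand as polynomial × e^(−2ax²) and use ∫x^(2j)·e^(−2ax²) dx = (2j−1)!!/(4a)^j · √(π/(2a)), odd powers → 0; here √(π/(2a)) = 0.93158.
State is unnormalized: ∫|Ψ|² dx = 0.72767, and ∫Ψ*·x²·Ψ dx = 0.12975, so ⟨x²⟩ = 0.12975 / 0.72767.
⟨x²⟩ = 0.17831.

0.1783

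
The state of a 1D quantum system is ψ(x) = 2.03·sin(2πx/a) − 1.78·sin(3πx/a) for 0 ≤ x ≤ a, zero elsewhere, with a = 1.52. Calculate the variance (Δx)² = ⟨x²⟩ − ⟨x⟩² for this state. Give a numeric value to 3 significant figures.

0.0844

Compute ⟨x⟩ and ⟨x²⟩ separately, then (Δx)² = ⟨x²⟩ − ⟨x⟩².
On 0 ≤ x ≤ a (j ≠ l): ∫sin²(jπx/a) dx = a/2, ∫sin(jπx/a)·sin(lπx/a) dx = 0; diagonal moments ∫x·sin²(jπx/a) dx = a²/4, ∫x²·sin²(jπx/a) dx = a³·(1/6 − 1/(4j²π²)); cross terms ∫x·sin(jπx/a)·sin(lπx/a) dx = 0 for j + l even and −4jla²/(π²(j² − l²)²) for j + l odd, ∫x²·sin(jπx/a)·sin(lπx/a) dx = (−1)^(j+l)·4jla³/(π²(j² − l²)²); higher powers the same way via product-to-sum and parts.
Normalization: ∫|ψ|² dx = 5.5399.
⟨x⟩ = 1.0532 and ⟨x²⟩ = 1.1935.
(Δx)² = 1.1935 − (1.0532)² = 0.084395.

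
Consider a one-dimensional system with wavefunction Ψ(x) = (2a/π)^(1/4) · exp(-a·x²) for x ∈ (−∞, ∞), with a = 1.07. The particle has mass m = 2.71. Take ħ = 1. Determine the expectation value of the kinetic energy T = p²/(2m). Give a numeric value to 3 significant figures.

T = −(ħ²/2m) d²/dx², so ⟨T⟩ = −(ħ²/2m) ∫ Ψ*·Ψ'' dx; with m = 2.71.
Gaussian moments: ∫x^(2j)·e^(−2ax²) dx = (2j−1)!!/(4a)^j · √(π/(2a)), odd powers integrate to 0; here √(π/(2a)) = 1.2116. Derivatives: d/dx e^(−ax²) = −2ax·e^(−ax²), d²/dx² e^(−ax²) = (4a²x² − 2a)·e^(−ax²).
⟨T⟩ = 0.19742.

0.197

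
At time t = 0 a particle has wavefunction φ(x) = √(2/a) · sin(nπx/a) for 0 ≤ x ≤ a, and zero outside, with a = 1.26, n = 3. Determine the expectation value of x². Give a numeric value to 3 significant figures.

⟨x²⟩ = ∫ x²·|φ|² dx (integrals over the domain).
With sin²θ = (1 − cos2θ)/2 on 0 ≤ x ≤ a: ∫sin²(nπx/a) dx = a/2, ∫x·sin²(nπx/a) dx = a²/4, ∫x²·sin²(nπx/a) dx = a³·(1/6 − 1/(4n²π²)); higher powers xᵏ the same way, integrating xᵏ·cos(2nπx/a) by parts.
⟨x²⟩ = 0.52026.

0.520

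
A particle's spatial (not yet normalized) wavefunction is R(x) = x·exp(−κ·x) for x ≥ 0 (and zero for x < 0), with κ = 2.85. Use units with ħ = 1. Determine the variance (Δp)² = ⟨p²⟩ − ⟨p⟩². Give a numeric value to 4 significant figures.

Compute ⟨p⟩ and ⟨p²⟩ separately; (Δp)² = ⟨p²⟩ − ⟨p⟩².
Differentiate x·exp(−κ·x) with the product rule; every integrand then reduces to terms xʲ·e^(−2κx) on [0, ∞), with ∫₀^∞ xʲ·e^(−2κx) dx = j!/(2κ)^(j+1).
Normalization: ∫|R|² dx = 0.010800.
⟨p⟩ = 0.0000 and ⟨p²⟩ = 8.1225.
(Δp)² = 8.1225 − (0.0000)² = 8.1225.

8.123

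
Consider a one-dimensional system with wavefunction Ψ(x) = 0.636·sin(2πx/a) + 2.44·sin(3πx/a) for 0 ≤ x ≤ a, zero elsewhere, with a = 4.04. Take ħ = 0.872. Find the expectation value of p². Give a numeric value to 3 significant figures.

3.99

p² Ψ = −ħ² d²Ψ/dx²; ⟨p²⟩ = −ħ² ∫ Ψ*·Ψ'' dx / ∫|Ψ|² dx.
d²/dx² sin(jπx/a) = −(jπ/a)²·sin(jπx/a); on 0 ≤ x ≤ a, ∫sin²(jπx/a) dx = a/2 and ∫sin(jπx/a)·sin(lπx/a) dx = 0 for j ≠ l, so only diagonal terms survive in ∫|Ψ|² and ∫Ψ·Ψ″; ∫Ψ·Ψ′ dx = [Ψ²/2] between the walls = 0.
State is unnormalized: ∫|Ψ|² dx = 12.843, and ∫Ψ*·(−ħ² Ψ'') dx = 51.270, so ⟨p²⟩ = 51.270 / 12.843.
⟨p²⟩ = 3.9919.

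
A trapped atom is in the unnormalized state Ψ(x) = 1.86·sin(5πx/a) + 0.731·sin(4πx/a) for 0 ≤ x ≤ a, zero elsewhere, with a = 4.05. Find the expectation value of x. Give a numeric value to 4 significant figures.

1.473

⟨x⟩ = ∫ x·|Ψ|² dx / ∫|Ψ|² dx (integrals over the domain).
On 0 ≤ x ≤ a (j ≠ l): ∫sin²(jπx/a) dx = a/2, ∫sin(jπx/a)·sin(lπx/a) dx = 0; diagonal moments ∫x·sin²(jπx/a) dx = a²/4, ∫x²·sin²(jπx/a) dx = a³·(1/6 − 1/(4j²π²)); cross terms ∫x·sin(jπx/a)·sin(lπx/a) dx = 0 for j + l even and −4jla²/(π²(j² − l²)²) for j + l odd, ∫x²·sin(jπx/a)·sin(lπx/a) dx = (−1)^(j+l)·4jla³/(π²(j² − l²)²); higher powers the same way via product-to-sum and parts.
State is unnormalized: ∫|Ψ|² dx = 8.0878, and ∫Ψ*·x·Ψ dx = 11.914, so ⟨x⟩ = 11.914 / 8.0878.
⟨x⟩ = 1.4731.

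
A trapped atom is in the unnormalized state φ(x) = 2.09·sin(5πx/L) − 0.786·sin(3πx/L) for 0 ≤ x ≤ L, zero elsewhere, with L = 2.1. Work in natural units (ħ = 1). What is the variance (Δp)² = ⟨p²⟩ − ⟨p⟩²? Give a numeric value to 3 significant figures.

Compute ⟨p⟩ and ⟨p²⟩ separately; (Δp)² = ⟨p²⟩ − ⟨p⟩².
d²/dx² sin(jπx/L) = −(jπ/L)²·sin(jπx/L); on 0 ≤ x ≤ L, ∫sin²(jπx/L) dx = L/2 and ∫sin(jπx/L)·sin(lπx/L) dx = 0 for j ≠ l, so only diagonal terms survive in ∫|φ|² and ∫φ·φ″; ∫φ·φ′ dx = [φ²/2] between the walls = 0.
Normalization: ∫|φ|² dx = 5.2352.
⟨p⟩ = 0.0000 and ⟨p²⟩ = 51.513.
(Δp)² = 51.513 − (0.0000)² = 51.513.

51.5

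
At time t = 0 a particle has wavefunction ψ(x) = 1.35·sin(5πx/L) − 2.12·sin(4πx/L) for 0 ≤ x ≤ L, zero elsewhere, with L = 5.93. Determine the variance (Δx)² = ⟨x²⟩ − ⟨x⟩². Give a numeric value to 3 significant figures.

Compute ⟨x⟩ and ⟨x²⟩ separately, then (Δx)² = ⟨x²⟩ − ⟨x⟩².
On 0 ≤ x ≤ L (j ≠ l): ∫sin²(jπx/L) dx = L/2, ∫sin(jπx/L)·sin(lπx/L) dx = 0; diagonal moments ∫x·sin²(jπx/L) dx = L²/4, ∫x²·sin²(jπx/L) dx = L³·(1/6 − 1/(4j²π²)); cross terms ∫x·sin(jπx/L)·sin(lπx/L) dx = 0 for j + l even and −4jlL²/(π²(j² − l²)²) for j + l odd, ∫x²·sin(jπx/L)·sin(lπx/L) dx = (−1)^(j+l)·4jlL³/(π²(j² − l²)²); higher powers the same way via product-to-sum and parts.
Normalization: ∫|ψ|² dx = 18.730.
⟨x⟩ = 4.0404 and ⟨x²⟩ = 17.999.
(Δx)² = 17.999 − (4.0404)² = 1.6741.

1.67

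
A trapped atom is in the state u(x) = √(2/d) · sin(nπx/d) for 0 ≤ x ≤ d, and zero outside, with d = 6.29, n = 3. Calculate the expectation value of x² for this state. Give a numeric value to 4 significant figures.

⟨x²⟩ = ∫ x²·|u|² dx (integrals over the domain).
With sin²θ = (1 − cos2θ)/2 on 0 ≤ x ≤ d: ∫sin²(nπx/d) dx = d/2, ∫x·sin²(nπx/d) dx = d²/4, ∫x²·sin²(nπx/d) dx = d³·(1/6 − 1/(4n²π²)); higher powers xᵏ the same way, integrating xᵏ·cos(2nπx/d) by parts.
⟨x²⟩ = 12.965.

12.97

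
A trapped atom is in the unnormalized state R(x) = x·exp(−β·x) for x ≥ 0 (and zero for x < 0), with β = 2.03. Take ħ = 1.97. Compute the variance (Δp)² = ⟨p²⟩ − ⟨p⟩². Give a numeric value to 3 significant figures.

Compute ⟨p⟩ and ⟨p²⟩ separately; (Δp)² = ⟨p²⟩ − ⟨p⟩².
Differentiate x·exp(−β·x) with the product rule; every integrand then reduces to terms xʲ·e^(−2βx) on [0, ∞), with ∫₀^∞ xʲ·e^(−2βx) dx = j!/(2β)^(j+1).
Normalization: ∫|R|² dx = 0.029885.
⟨p⟩ = 0.0000 and ⟨p²⟩ = 15.993.
(Δp)² = 15.993 − (0.0000)² = 15.993.

16.0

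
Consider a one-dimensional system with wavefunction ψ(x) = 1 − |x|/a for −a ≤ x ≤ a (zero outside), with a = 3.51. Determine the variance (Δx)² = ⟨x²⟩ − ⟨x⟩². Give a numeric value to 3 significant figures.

Compute ⟨x⟩ and ⟨x²⟩ separately, then (Δx)² = ⟨x²⟩ − ⟨x⟩².
ψ is even, so ∫ over [−a, a] = 2∫₀ᵃ with ψ = 1 − x/a there: ∫₀ᵃ (1 − x/a)² dx = a/3, ∫₀ᵃ x²(1 − x/a)² dx = a³/30, ∫₀ᵃ x⁴(1 − x/a)² dx = a⁵/105.
Normalization: ∫|ψ|² dx = 2.3400.
⟨x⟩ = 0.0000 and ⟨x²⟩ = 1.2320.
(Δx)² = 1.2320 − (0.0000)² = 1.2320.

1.23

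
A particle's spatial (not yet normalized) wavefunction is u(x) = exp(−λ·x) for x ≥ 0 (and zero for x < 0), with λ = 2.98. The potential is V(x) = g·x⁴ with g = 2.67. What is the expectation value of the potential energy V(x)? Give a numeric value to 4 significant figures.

⟨V⟩ = ∫ V(x)·|u|² dx / ∫|u|² dx.
Every integrand reduces to terms xʲ·e^(−2λx) on [0, ∞); use ∫₀^∞ xʲ·e^(−2λx) dx = j!/(2λ)^(j+1).
State is unnormalized: ∫|u|² dx = 0.16779, and ∫u*·V(x)·u dx = 0.0085210, so ⟨V⟩ = 0.0085210 / 0.16779.
⟨V⟩ = 0.050785.

0.05079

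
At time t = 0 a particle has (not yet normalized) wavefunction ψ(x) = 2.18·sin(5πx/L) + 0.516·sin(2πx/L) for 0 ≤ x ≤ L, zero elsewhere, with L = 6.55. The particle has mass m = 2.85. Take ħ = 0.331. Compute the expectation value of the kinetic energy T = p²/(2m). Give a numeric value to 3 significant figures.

0.106

T = −(ħ²/2m) d²/dx², so ⟨T⟩ = −(ħ²/2m) ∫ ψ*·ψ'' dx / ∫|ψ|² dx; with m = 2.85.
d²/dx² sin(jπx/L) = −(jπ/L)²·sin(jπx/L); on 0 ≤ x ≤ L, ∫sin²(jπx/L) dx = L/2 and ∫sin(jπx/L)·sin(lπx/L) dx = 0 for j ≠ l, so only diagonal terms survive in ∫|ψ|² and ∫ψ·ψ″; ∫ψ·ψ′ dx = [ψ²/2] between the walls = 0.
State is unnormalized: ∫|ψ|² dx = 16.436, and ∫ψ*·(−ħ²/2m · ψ'') dx = 1.7360, so ⟨T⟩ = 1.7360 / 16.436.
⟨T⟩ = 0.10562.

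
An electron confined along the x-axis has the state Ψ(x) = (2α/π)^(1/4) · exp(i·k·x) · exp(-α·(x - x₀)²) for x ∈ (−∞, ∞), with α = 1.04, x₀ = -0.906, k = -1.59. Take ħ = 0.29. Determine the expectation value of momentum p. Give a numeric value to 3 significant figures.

p Ψ = −iħ dΨ/dx; then ⟨p⟩ = ∫ Ψ*·(pΨ) dx.
Gaussian moments (u = x − x₀): ∫u^(2j)·e^(−2αu²) du = (2j−1)!!/(4α)^j · √(π/(2α)), odd powers integrate to 0; here √(π/(2α)) = 1.2290. Derivatives: Ψ′ = (ik − 2αu)·Ψ, Ψ″ = ((ik − 2αu)² − 2α)·Ψ; the odd-in-u pieces drop out.
⟨p⟩ = -0.46110.

-0.461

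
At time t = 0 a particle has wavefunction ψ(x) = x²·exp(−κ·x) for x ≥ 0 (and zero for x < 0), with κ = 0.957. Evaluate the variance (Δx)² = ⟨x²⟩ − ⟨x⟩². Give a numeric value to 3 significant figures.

Compute ⟨x⟩ and ⟨x²⟩ separately, then (Δx)² = ⟨x²⟩ − ⟨x⟩².
Every integrand reduces to terms xʲ·e^(−2κx) on [0, ∞); use ∫₀^∞ xʲ·e^(−2κx) dx = j!/(2κ)^(j+1).
Normalization: ∫|ψ|² dx = 0.93433.
⟨x⟩ = 2.6123 and ⟨x²⟩ = 8.1891.
(Δx)² = 8.1891 − (2.6123)² = 1.3649.

1.36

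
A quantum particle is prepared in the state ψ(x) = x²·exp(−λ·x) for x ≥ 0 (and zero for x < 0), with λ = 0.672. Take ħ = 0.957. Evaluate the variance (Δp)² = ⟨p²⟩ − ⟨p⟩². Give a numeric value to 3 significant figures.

0.138

Compute ⟨p⟩ and ⟨p²⟩ separately; (Δp)² = ⟨p²⟩ − ⟨p⟩².
Differentiate x²·exp(−λ·x) with the product rule; every integrand then reduces to terms xʲ·e^(−2λx) on [0, ∞), with ∫₀^∞ xʲ·e^(−2λx) dx = j!/(2λ)^(j+1).
Normalization: ∫|ψ|² dx = 5.4729.
⟨p⟩ = 0.0000 and ⟨p²⟩ = 0.13786.
(Δp)² = 0.13786 − (0.0000)² = 0.13786.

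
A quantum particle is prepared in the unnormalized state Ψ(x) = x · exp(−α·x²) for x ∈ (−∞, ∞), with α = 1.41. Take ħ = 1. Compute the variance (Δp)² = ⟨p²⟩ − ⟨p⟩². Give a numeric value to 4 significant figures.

Compute ⟨p⟩ and ⟨p²⟩ separately; (Δp)² = ⟨p²⟩ − ⟨p⟩².
Expand each integrand as polynomial × e^(−2αx²) and use ∫x^(2j)·e^(−2αx²) dx = (2j−1)!!/(4α)^j · √(π/(2α)), odd powers → 0; here √(π/(2α)) = 1.0555. Differentiate with the product rule, d/dx e^(−αx²) = −2αx·e^(−αx²).
Normalization: ∫|Ψ|² dx = 0.18714.
⟨p⟩ = 0.0000 and ⟨p²⟩ = 4.2300.
(Δp)² = 4.2300 − (0.0000)² = 4.2300.

4.230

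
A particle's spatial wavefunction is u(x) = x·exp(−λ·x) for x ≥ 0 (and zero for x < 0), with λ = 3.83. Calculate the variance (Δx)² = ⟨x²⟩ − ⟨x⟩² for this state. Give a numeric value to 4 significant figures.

Compute ⟨x⟩ and ⟨x²⟩ separately, then (Δx)² = ⟨x²⟩ − ⟨x⟩².
Every integrand reduces to terms xʲ·e^(−2λx) on [0, ∞); use ∫₀^∞ xʲ·e^(−2λx) dx = j!/(2λ)^(j+1).
Normalization: ∫|u|² dx = 0.0044498.
⟨x⟩ = 0.39164 and ⟨x²⟩ = 0.20451.
(Δx)² = 0.20451 − (0.39164)² = 0.051129.

0.05113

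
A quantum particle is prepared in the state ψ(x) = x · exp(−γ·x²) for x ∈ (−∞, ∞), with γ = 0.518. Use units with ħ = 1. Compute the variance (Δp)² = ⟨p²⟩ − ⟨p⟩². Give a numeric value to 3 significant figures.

Compute ⟨p⟩ and ⟨p²⟩ separately; (Δp)² = ⟨p²⟩ − ⟨p⟩².
Expand each integrand as polynomial × e^(−2γx²) and use ∫x^(2j)·e^(−2γx²) dx = (2j−1)!!/(4γ)^j · √(π/(2γ)), odd powers → 0; here √(π/(2γ)) = 1.7414. Differentiate with the product rule, d/dx e^(−γx²) = −2γx·e^(−γx²).
Normalization: ∫|ψ|² dx = 0.84044.
⟨p⟩ = 0.0000 and ⟨p²⟩ = 1.5540.
(Δp)² = 1.5540 − (0.0000)² = 1.5540.

1.55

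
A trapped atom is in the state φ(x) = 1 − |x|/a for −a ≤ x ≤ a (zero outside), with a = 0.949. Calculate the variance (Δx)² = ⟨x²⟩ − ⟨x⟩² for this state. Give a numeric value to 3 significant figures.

Compute ⟨x⟩ and ⟨x²⟩ separately, then (Δx)² = ⟨x²⟩ − ⟨x⟩².
φ is even, so ∫ over [−a, a] = 2∫₀ᵃ with φ = 1 − x/a there: ∫₀ᵃ (1 − x/a)² dx = a/3, ∫₀ᵃ x²(1 − x/a)² dx = a³/30, ∫₀ᵃ x⁴(1 − x/a)² dx = a⁵/105.
Normalization: ∫|φ|² dx = 0.63267.
⟨x⟩ = 0.0000 and ⟨x²⟩ = 0.090060.
(Δx)² = 0.090060 − (0.0000)² = 0.090060.

0.0901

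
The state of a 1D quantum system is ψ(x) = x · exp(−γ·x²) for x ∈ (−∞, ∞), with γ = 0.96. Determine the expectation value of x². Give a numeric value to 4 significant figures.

⟨x²⟩ = ∫ x²·|ψ|² dx / ∫|ψ|² dx (integrals over the domain).
Expand each integrand as polynomial × e^(−2γx²) and use ∫x^(2j)·e^(−2γx²) dx = (2j−1)!!/(4γ)^j · √(π/(2γ)), odd powers → 0; here √(π/(2γ)) = 1.2792.
State is unnormalized: ∫|ψ|² dx = 0.33311, and ∫ψ*·x²·ψ dx = 0.26025, so ⟨x²⟩ = 0.26025 / 0.33311.
⟨x²⟩ = 0.78125.

0.7813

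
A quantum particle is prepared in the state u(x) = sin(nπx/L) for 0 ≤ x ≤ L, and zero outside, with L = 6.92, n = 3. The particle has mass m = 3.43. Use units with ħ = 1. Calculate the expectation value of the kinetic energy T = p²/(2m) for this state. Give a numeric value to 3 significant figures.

T = −(ħ²/2m) d²/dx², so ⟨T⟩ = −(ħ²/2m) ∫ u*·u'' dx / ∫|u|² dx; with m = 3.43.
d/dx sin(nπx/L) = (nπ/L)·cos(nπx/L) and d²/dx² sin(nπx/L) = −(nπ/L)²·sin(nπx/L); on 0 ≤ x ≤ L, ∫sin²(nπx/L) dx = L/2 and ∫sin(nπx/L)·cos(nπx/L) dx = 0.
State is unnormalized: ∫|u|² dx = 3.4600, and ∫u*·(−ħ²/2m · u'') dx = 0.93558, so ⟨T⟩ = 0.93558 / 3.4600.
⟨T⟩ = 0.27040.

0.270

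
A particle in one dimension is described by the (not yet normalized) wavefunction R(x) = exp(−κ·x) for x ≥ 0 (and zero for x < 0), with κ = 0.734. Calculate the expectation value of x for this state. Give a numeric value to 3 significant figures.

⟨x⟩ = ∫ x·|R|² dx / ∫|R|² dx (integrals over the domain).
Every integrand reduces to terms xʲ·e^(−2κx) on [0, ∞); use ∫₀^∞ xʲ·e^(−2κx) dx = j!/(2κ)^(j+1).
State is unnormalized: ∫|R|² dx = 0.68120, and ∫R*·x·R dx = 0.46403, so ⟨x⟩ = 0.46403 / 0.68120.
⟨x⟩ = 0.68120.

0.681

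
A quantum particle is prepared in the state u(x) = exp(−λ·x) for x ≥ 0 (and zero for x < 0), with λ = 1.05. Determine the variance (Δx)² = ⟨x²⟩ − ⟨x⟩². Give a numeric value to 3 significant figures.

0.227

Compute ⟨x⟩ and ⟨x²⟩ separately, then (Δx)² = ⟨x²⟩ − ⟨x⟩².
Every integrand reduces to terms xʲ·e^(−2λx) on [0, ∞); use ∫₀^∞ xʲ·e^(−2λx) dx = j!/(2λ)^(j+1).
Normalization: ∫|u|² dx = 0.47619.
⟨x⟩ = 0.47619 and ⟨x²⟩ = 0.45351.
(Δx)² = 0.45351 − (0.47619)² = 0.22676.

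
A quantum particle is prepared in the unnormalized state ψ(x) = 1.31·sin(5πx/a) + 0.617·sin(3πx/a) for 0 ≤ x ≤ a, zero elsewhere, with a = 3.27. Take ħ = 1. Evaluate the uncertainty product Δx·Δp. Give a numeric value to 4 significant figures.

Δx = √(⟨x²⟩−⟨x⟩²), Δp = √(⟨p²⟩−⟨p⟩²).
On 0 ≤ x ≤ a (j ≠ l): ∫sin²(jπx/a) dx = a/2, ∫sin(jπx/a)·sin(lπx/a) dx = 0; diagonal moments ∫x·sin²(jπx/a) dx = a²/4, ∫x²·sin²(jπx/a) dx = a³·(1/6 − 1/(4j²π²)); cross terms ∫x·sin(jπx/a)·sin(lπx/a) dx = 0 for j + l even and −4jla²/(π²(j² − l²)²) for j + l odd, ∫x²·sin(jπx/a)·sin(lπx/a) dx = (−1)^(j+l)·4jla³/(π²(j² − l²)²); higher powers the same way via product-to-sum and parts. d²/dx² sin(jπx/a) = −(jπ/a)²·sin(jπx/a); on 0 ≤ x ≤ a, ∫sin²(jπx/a) dx = a/2 and ∫sin(jπx/a)·sin(lπx/a) dx = 0 for j ≠ l, so only diagonal terms survive in ∫|ψ|² and ∫ψ·ψ″; ∫ψ·ψ′ dx = [ψ²/2] between the walls = 0.
Normalization: ∫|ψ|² dx = 3.4283.
⟨x⟩ = 1.6350, ⟨x²⟩ = 3.9272 ⇒ Δx = 1.1198.
⟨p⟩ = 0.0000, ⟨p²⟩ = 20.394 ⇒ Δp = 4.5160.
Δx·Δp = 5.0570.

5.057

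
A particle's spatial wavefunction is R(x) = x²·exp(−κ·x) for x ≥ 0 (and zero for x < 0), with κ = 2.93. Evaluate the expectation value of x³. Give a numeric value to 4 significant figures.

1.044

⟨x³⟩ = ∫ x³·|R|² dx / ∫|R|² dx (integrals over the domain).
Every integrand reduces to terms xʲ·e^(−2κx) on [0, ∞); use ∫₀^∞ xʲ·e^(−2κx) dx = j!/(2κ)^(j+1).
State is unnormalized: ∫|R|² dx = 0.0034731, and ∫R*·x³·R dx = 0.0036245, so ⟨x³⟩ = 0.0036245 / 0.0034731.
⟨x³⟩ = 1.0436.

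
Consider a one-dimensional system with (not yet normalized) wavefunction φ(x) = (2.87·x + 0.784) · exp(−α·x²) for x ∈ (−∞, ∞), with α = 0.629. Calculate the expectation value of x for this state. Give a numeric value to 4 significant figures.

0.4600

⟨x⟩ = ∫ x·|φ|² dx / ∫|φ|² dx (integrals over the domain).
Expand each integrand as polynomial × e^(−2αx²) and use ∫x^(2j)·e^(−2αx²) dx = (2j−1)!!/(4α)^j · √(π/(2α)), odd powers → 0; here √(π/(2α)) = 1.5803.
State is unnormalized: ∫|φ|² dx = 6.1449, and ∫φ*·x·φ dx = 2.8265, so ⟨x⟩ = 2.8265 / 6.1449.
⟨x⟩ = 0.45998.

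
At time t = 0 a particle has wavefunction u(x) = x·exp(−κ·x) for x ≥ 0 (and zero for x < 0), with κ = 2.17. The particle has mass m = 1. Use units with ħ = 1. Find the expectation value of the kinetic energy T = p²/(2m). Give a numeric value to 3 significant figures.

2.35

T = −(ħ²/2m) d²/dx², so ⟨T⟩ = −(ħ²/2m) ∫ u*·u'' dx / ∫|u|² dx; with m = 1.
Differentiate x·exp(−κ·x) with the product rule; every integrand then reduces to terms xʲ·e^(−2κx) on [0, ∞), with ∫₀^∞ xʲ·e^(−2κx) dx = j!/(2κ)^(j+1).
State is unnormalized: ∫|u|² dx = 0.024466, and ∫u*·(−ħ²/2m · u'') dx = 0.057604, so ⟨T⟩ = 0.057604 / 0.024466.
⟨T⟩ = 2.3545.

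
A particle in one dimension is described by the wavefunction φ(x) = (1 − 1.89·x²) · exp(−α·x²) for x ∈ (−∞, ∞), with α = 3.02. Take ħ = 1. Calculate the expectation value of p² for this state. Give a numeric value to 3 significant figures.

5.89

p² φ = −ħ² d²φ/dx²; ⟨p²⟩ = −ħ² ∫ φ*·φ'' dx / ∫|φ|² dx.
Expand each integrand as polynomial × e^(−2αx²) and use ∫x^(2j)·e^(−2αx²) dx = (2j−1)!!/(4α)^j · √(π/(2α)), odd powers → 0; here √(π/(2α)) = 0.72120. Differentiate with the product rule, d/dx e^(−αx²) = −2αx·e^(−αx²).
State is unnormalized: ∫|φ|² dx = 0.54849, and ∫φ*·(−ħ² φ'') dx = 3.2328, so ⟨p²⟩ = 3.2328 / 0.54849.
⟨p²⟩ = 5.8940.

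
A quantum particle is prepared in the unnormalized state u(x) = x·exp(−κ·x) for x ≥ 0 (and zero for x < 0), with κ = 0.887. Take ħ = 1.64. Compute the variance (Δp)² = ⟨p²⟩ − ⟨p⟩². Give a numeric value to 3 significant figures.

2.12

Compute ⟨p⟩ and ⟨p²⟩ separately; (Δp)² = ⟨p²⟩ − ⟨p⟩².
Differentiate x·exp(−κ·x) with the product rule; every integrand then reduces to terms xʲ·e^(−2κx) on [0, ∞), with ∫₀^∞ xʲ·e^(−2κx) dx = j!/(2κ)^(j+1).
Normalization: ∫|u|² dx = 0.35824.
⟨p⟩ = 0.0000 and ⟨p²⟩ = 2.1161.
(Δp)² = 2.1161 − (0.0000)² = 2.1161.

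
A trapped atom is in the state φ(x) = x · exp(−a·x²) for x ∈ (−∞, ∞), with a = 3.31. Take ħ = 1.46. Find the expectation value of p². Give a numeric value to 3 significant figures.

21.2

p² φ = −ħ² d²φ/dx²; ⟨p²⟩ = −ħ² ∫ φ*·φ'' dx / ∫|φ|² dx.
Expand each integrand as polynomial × e^(−2ax²) and use ∫x^(2j)·e^(−2ax²) dx = (2j−1)!!/(4a)^j · √(π/(2a)), odd powers → 0; here √(π/(2a)) = 0.68888. Differentiate with the product rule, d/dx e^(−ax²) = −2ax·e^(−ax²).
State is unnormalized: ∫|φ|² dx = 0.052030, and ∫φ*·(−ħ² φ'') dx = 1.1013, so ⟨p²⟩ = 1.1013 / 0.052030.
⟨p²⟩ = 21.167.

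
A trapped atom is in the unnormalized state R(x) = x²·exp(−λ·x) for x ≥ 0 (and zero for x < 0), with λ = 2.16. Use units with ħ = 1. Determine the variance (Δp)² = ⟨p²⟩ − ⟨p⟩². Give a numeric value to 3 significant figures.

1.56

Compute ⟨p⟩ and ⟨p²⟩ separately; (Δp)² = ⟨p²⟩ − ⟨p⟩².
Differentiate x²·exp(−λ·x) with the product rule; every integrand then reduces to terms xʲ·e^(−2λx) on [0, ∞), with ∫₀^∞ xʲ·e^(−2λx) dx = j!/(2λ)^(j+1).
Normalization: ∫|R|² dx = 0.015951.
⟨p⟩ = 0.0000 and ⟨p²⟩ = 1.5552.
(Δp)² = 1.5552 − (0.0000)² = 1.5552.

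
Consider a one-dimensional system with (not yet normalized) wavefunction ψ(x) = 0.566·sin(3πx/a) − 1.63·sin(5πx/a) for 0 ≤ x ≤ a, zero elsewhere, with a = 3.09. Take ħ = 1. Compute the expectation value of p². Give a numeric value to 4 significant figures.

24.06

p² ψ = −ħ² d²ψ/dx²; ⟨p²⟩ = −ħ² ∫ ψ*·ψ'' dx / ∫|ψ|² dx.
d²/dx² sin(jπx/a) = −(jπ/a)²·sin(jπx/a); on 0 ≤ x ≤ a, ∫sin²(jπx/a) dx = a/2 and ∫sin(jπx/a)·sin(lπx/a) dx = 0 for j ≠ l, so only diagonal terms survive in ∫|ψ|² and ∫ψ·ψ″; ∫ψ·ψ′ dx = [ψ²/2] between the walls = 0.
State is unnormalized: ∫|ψ|² dx = 4.5999, and ∫ψ*·(−ħ² ψ'') dx = 110.68, so ⟨p²⟩ = 110.68 / 4.5999.
⟨p²⟩ = 24.062.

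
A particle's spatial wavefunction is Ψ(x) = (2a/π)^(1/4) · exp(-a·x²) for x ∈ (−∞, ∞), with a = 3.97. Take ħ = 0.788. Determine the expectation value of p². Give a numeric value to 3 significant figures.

p² Ψ = −ħ² d²Ψ/dx²; ⟨p²⟩ = −ħ² ∫ Ψ*·Ψ'' dx.
Gaussian moments: ∫x^(2j)·e^(−2ax²) dx = (2j−1)!!/(4a)^j · √(π/(2a)), odd powers integrate to 0; here √(π/(2a)) = 0.62902. Derivatives: d/dx e^(−ax²) = −2ax·e^(−ax²), d²/dx² e^(−ax²) = (4a²x² − 2a)·e^(−ax²).
⟨p²⟩ = 2.4651.

2.47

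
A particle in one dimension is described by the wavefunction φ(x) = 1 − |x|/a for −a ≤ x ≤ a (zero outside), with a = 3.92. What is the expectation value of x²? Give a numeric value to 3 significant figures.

1.54

⟨x²⟩ = ∫ x²·|φ|² dx / ∫|φ|² dx (integrals over the domain).
φ is even, so ∫ over [−a, a] = 2∫₀ᵃ with φ = 1 − x/a there: ∫₀ᵃ (1 − x/a)² dx = a/3, ∫₀ᵃ x²(1 − x/a)² dx = a³/30, ∫₀ᵃ x⁴(1 − x/a)² dx = a⁵/105.
State is unnormalized: ∫|φ|² dx = 2.6133, and ∫φ*·x²·φ dx = 4.0158, so ⟨x²⟩ = 4.0158 / 2.6133.
⟨x²⟩ = 1.5366.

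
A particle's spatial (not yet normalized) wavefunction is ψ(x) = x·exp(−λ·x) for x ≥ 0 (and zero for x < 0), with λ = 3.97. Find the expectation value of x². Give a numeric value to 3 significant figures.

0.190

⟨x²⟩ = ∫ x²·|ψ|² dx / ∫|ψ|² dx (integrals over the domain).
Every integrand reduces to terms xʲ·e^(−2λx) on [0, ∞); use ∫₀^∞ xʲ·e^(−2λx) dx = j!/(2λ)^(j+1).
State is unnormalized: ∫|ψ|² dx = 0.0039955, and ∫ψ*·x²·ψ dx = 0.00076052, so ⟨x²⟩ = 0.00076052 / 0.0039955.
⟨x²⟩ = 0.19034.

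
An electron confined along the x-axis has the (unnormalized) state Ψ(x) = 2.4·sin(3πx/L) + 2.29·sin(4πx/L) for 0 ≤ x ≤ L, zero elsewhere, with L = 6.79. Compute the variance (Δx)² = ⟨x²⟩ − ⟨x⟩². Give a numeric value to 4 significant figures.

Compute ⟨x⟩ and ⟨x²⟩ separately, then (Δx)² = ⟨x²⟩ − ⟨x⟩².
On 0 ≤ x ≤ L (j ≠ l): ∫sin²(jπx/L) dx = L/2, ∫sin(jπx/L)·sin(lπx/L) dx = 0; diagonal moments ∫x·sin²(jπx/L) dx = L²/4, ∫x²·sin²(jπx/L) dx = L³·(1/6 − 1/(4j²π²)); cross terms ∫x·sin(jπx/L)·sin(lπx/L) dx = 0 for j + l even and −4jlL²/(π²(j² − l²)²) for j + l odd, ∫x²·sin(jπx/L)·sin(lπx/L) dx = (−1)^(j+l)·4jlL³/(π²(j² − l²)²); higher powers the same way via product-to-sum and parts.
Normalization: ∫|Ψ|² dx = 37.359.
⟨x⟩ = 2.0486 and ⟨x²⟩ = 6.0207.
(Δx)² = 6.0207 − (2.0486)² = 1.8239.

1.824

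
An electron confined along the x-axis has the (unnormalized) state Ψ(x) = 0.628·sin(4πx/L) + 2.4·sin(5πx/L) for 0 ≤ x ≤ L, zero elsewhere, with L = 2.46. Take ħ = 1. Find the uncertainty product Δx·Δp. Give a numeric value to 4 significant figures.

4.155

Δx = √(⟨x²⟩−⟨x⟩²), Δp = √(⟨p²⟩−⟨p⟩²).
On 0 ≤ x ≤ L (j ≠ l): ∫sin²(jπx/L) dx = L/2, ∫sin(jπx/L)·sin(lπx/L) dx = 0; diagonal moments ∫x·sin²(jπx/L) dx = L²/4, ∫x²·sin²(jπx/L) dx = L³·(1/6 − 1/(4j²π²)); cross terms ∫x·sin(jπx/L)·sin(lπx/L) dx = 0 for j + l even and −4jlL²/(π²(j² − l²)²) for j + l odd, ∫x²·sin(jπx/L)·sin(lπx/L) dx = (−1)^(j+l)·4jlL³/(π²(j² − l²)²); higher powers the same way via product-to-sum and parts. d²/dx² sin(jπx/L) = −(jπ/L)²·sin(jπx/L); on 0 ≤ x ≤ L, ∫sin²(jπx/L) dx = L/2 and ∫sin(jπx/L)·sin(lπx/L) dx = 0 for j ≠ l, so only diagonal terms survive in ∫|Ψ|² and ∫Ψ·Ψ″; ∫Ψ·Ψ′ dx = [Ψ²/2] between the walls = 0.
Normalization: ∫|Ψ|² dx = 7.5699.
⟨x⟩ = 0.98885, ⟨x²⟩ = 1.4113 ⇒ Δx = 0.65836.
⟨p⟩ = 0.0000, ⟨p²⟩ = 39.832 ⇒ Δp = 6.3113.
Δx·Δp = 4.1551.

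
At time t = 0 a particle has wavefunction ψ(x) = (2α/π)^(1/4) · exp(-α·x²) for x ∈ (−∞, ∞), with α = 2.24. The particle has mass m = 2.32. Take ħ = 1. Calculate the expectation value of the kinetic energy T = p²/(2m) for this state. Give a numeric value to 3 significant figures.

T = −(ħ²/2m) d²/dx², so ⟨T⟩ = −(ħ²/2m) ∫ ψ*·ψ'' dx; with m = 2.32.
Gaussian moments: ∫x^(2j)·e^(−2αx²) dx = (2j−1)!!/(4α)^j · √(π/(2α)), odd powers integrate to 0; here √(π/(2α)) = 0.83741. Derivatives: d/dx e^(−αx²) = −2αx·e^(−αx²), d²/dx² e^(−αx²) = (4α²x² − 2α)·e^(−αx²).
⟨T⟩ = 0.48276.

0.483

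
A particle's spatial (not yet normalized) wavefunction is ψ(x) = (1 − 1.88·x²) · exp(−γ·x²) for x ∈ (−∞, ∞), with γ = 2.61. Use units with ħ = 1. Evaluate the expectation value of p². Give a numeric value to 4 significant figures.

p² ψ = −ħ² d²ψ/dx²; ⟨p²⟩ = −ħ² ∫ ψ*·ψ'' dx / ∫|ψ|² dx.
Expand each integrand as polynomial × e^(−2γx²) and use ∫x^(2j)·e^(−2γx²) dx = (2j−1)!!/(4γ)^j · √(π/(2γ)), odd powers → 0; here √(π/(2γ)) = 0.77578. Differentiate with the product rule, d/dx e^(−γx²) = −2γx·e^(−γx²).
State is unnormalized: ∫|ψ|² dx = 0.57185, and ∫ψ*·(−ħ² ψ'') dx = 3.2136, so ⟨p²⟩ = 3.2136 / 0.57185.
⟨p²⟩ = 5.6197.

5.620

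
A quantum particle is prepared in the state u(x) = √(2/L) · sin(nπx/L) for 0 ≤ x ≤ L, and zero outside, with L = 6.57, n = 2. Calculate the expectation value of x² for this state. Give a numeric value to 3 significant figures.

⟨x²⟩ = ∫ x²·|u|² dx (integrals over the domain).
With sin²θ = (1 − cos2θ)/2 on 0 ≤ x ≤ L: ∫sin²(nπx/L) dx = L/2, ∫x·sin²(nπx/L) dx = L²/4, ∫x²·sin²(nπx/L) dx = L³·(1/6 − 1/(4n²π²)); higher powers xᵏ the same way, integrating xᵏ·cos(2nπx/L) by parts.
⟨x²⟩ = 13.842.

13.8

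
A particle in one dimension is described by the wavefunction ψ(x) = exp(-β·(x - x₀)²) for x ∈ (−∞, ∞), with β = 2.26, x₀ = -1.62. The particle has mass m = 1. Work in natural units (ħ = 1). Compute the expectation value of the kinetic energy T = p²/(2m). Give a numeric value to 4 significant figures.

T = −(ħ²/2m) d²/dx², so ⟨T⟩ = −(ħ²/2m) ∫ ψ*·ψ'' dx / ∫|ψ|² dx; with m = 1.
Gaussian moments (u = x − x₀): ∫u^(2j)·e^(−2βu²) du = (2j−1)!!/(4β)^j · √(π/(2β)), odd powers integrate to 0; here √(π/(2β)) = 0.83369. Derivatives: d/dx e^(−βu²) = −2βu·e^(−βu²), d²/dx² e^(−βu²) = (4β²u² − 2β)·e^(−βu²).
State is unnormalized: ∫|ψ|² dx = 0.83369, and ∫ψ*·(−ħ²/2m · ψ'') dx = 0.94207, so ⟨T⟩ = 0.94207 / 0.83369.
⟨T⟩ = 1.1300.

1.130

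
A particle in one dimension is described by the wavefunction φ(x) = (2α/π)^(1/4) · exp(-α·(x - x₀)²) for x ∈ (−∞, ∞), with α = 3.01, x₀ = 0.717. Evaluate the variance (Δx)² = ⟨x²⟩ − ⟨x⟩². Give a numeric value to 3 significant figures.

0.0831

Compute ⟨x⟩ and ⟨x²⟩ separately, then (Δx)² = ⟨x²⟩ − ⟨x⟩².
Gaussian moments (u = x − x₀): ∫u^(2j)·e^(−2αu²) du = (2j−1)!!/(4α)^j · √(π/(2α)), odd powers integrate to 0; here √(π/(2α)) = 0.72240.
⟨x⟩ = 0.71700 and ⟨x²⟩ = 0.59715.
(Δx)² = 0.59715 − (0.71700)² = 0.083056.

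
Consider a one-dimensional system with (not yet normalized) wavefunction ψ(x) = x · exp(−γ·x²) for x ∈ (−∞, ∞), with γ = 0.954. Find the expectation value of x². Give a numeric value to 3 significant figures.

⟨x²⟩ = ∫ x²·|ψ|² dx / ∫|ψ|² dx (integrals over the domain).
Expand each integrand as polynomial × e^(−2γx²) and use ∫x^(2j)·e^(−2γx²) dx = (2j−1)!!/(4γ)^j · √(π/(2γ)), odd powers → 0; here √(π/(2γ)) = 1.2832.
State is unnormalized: ∫|ψ|² dx = 0.33626, and ∫ψ*·x²·ψ dx = 0.26436, so ⟨x²⟩ = 0.26436 / 0.33626.
⟨x²⟩ = 0.78616.

0.786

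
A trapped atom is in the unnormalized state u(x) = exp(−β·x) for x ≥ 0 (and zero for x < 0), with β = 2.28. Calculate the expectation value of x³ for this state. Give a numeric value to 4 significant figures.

⟨x³⟩ = ∫ x³·|u|² dx / ∫|u|² dx (integrals over the domain).
Every integrand reduces to terms xʲ·e^(−2βx) on [0, ∞); use ∫₀^∞ xʲ·e^(−2βx) dx = j!/(2β)^(j+1).
State is unnormalized: ∫|u|² dx = 0.21930, and ∫u*·x³·u dx = 0.013877, so ⟨x³⟩ = 0.013877 / 0.21930.
⟨x³⟩ = 0.063279.

0.06328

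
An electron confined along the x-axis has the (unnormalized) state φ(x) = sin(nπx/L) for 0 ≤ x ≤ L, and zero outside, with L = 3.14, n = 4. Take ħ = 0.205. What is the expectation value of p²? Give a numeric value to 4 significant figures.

0.6731

p² φ = −ħ² d²φ/dx²; ⟨p²⟩ = −ħ² ∫ φ*·φ'' dx / ∫|φ|² dx.
d/dx sin(nπx/L) = (nπ/L)·cos(nπx/L) and d²/dx² sin(nπx/L) = −(nπ/L)²·sin(nπx/L); on 0 ≤ x ≤ L, ∫sin²(nπx/L) dx = L/2 and ∫sin(nπx/L)·cos(nπx/L) dx = 0.
State is unnormalized: ∫|φ|² dx = 1.5700, and ∫φ*·(−ħ² φ'') dx = 1.0567, so ⟨p²⟩ = 1.0567 / 1.5700.
⟨p²⟩ = 0.67308.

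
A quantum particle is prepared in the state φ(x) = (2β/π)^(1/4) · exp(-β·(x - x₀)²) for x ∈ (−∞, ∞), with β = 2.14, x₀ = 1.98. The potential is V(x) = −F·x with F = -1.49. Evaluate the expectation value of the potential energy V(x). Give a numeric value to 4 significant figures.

2.950

⟨V⟩ = ∫ V(x)·|φ|² dx.
Gaussian moments (u = x − x₀): ∫u^(2j)·e^(−2βu²) du = (2j−1)!!/(4β)^j · √(π/(2β)), odd powers integrate to 0; here √(π/(2β)) = 0.85675.
⟨V⟩ = 2.9502.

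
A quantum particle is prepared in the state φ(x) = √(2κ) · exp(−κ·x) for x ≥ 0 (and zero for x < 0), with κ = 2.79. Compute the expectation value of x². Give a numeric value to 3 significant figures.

⟨x²⟩ = ∫ x²·|φ|² dx (integrals over the domain).
Every integrand reduces to terms xʲ·e^(−2κx) on [0, ∞); use ∫₀^∞ xʲ·e^(−2κx) dx = j!/(2κ)^(j+1).
⟨x²⟩ = 0.064234.

0.0642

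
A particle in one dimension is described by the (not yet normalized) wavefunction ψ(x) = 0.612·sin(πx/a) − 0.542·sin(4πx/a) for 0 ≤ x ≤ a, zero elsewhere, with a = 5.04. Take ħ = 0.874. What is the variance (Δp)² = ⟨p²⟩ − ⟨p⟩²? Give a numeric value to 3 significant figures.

Compute ⟨p⟩ and ⟨p²⟩ separately; (Δp)² = ⟨p²⟩ − ⟨p⟩².
d²/dx² sin(jπx/a) = −(jπ/a)²·sin(jπx/a); on 0 ≤ x ≤ a, ∫sin²(jπx/a) dx = a/2 and ∫sin(jπx/a)·sin(lπx/a) dx = 0 for j ≠ l, so only diagonal terms survive in ∫|ψ|² and ∫ψ·ψ″; ∫ψ·ψ′ dx = [ψ²/2] between the walls = 0.
Normalization: ∫|ψ|² dx = 1.6841.
⟨p⟩ = 0.0000 and ⟨p²⟩ = 2.2537.
(Δp)² = 2.2537 − (0.0000)² = 2.2537.

2.25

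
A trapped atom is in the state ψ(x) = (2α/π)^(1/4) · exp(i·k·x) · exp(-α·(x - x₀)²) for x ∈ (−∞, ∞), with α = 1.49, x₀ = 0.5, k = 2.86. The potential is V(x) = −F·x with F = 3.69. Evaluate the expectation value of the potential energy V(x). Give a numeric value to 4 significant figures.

-1.845

⟨V⟩ = ∫ V(x)·|ψ|² dx.
Gaussian moments (u = x − x₀): ∫u^(2j)·e^(−2αu²) du = (2j−1)!!/(4α)^j · √(π/(2α)), odd powers integrate to 0; here √(π/(2α)) = 1.0268.
⟨V⟩ = -1.8450.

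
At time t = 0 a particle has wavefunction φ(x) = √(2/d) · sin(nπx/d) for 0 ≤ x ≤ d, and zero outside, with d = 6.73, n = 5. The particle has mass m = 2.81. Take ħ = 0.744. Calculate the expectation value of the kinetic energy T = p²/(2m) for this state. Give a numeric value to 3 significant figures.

0.537

T = −(ħ²/2m) d²/dx², so ⟨T⟩ = −(ħ²/2m) ∫ φ*·φ'' dx; with m = 2.81.
d/dx sin(nπx/d) = (nπ/d)·cos(nπx/d) and d²/dx² sin(nπx/d) = −(nπ/d)²·sin(nπx/d); on 0 ≤ x ≤ d, ∫sin²(nπx/d) dx = d/2 and ∫sin(nπx/d)·cos(nπx/d) dx = 0.
⟨T⟩ = 0.53656.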